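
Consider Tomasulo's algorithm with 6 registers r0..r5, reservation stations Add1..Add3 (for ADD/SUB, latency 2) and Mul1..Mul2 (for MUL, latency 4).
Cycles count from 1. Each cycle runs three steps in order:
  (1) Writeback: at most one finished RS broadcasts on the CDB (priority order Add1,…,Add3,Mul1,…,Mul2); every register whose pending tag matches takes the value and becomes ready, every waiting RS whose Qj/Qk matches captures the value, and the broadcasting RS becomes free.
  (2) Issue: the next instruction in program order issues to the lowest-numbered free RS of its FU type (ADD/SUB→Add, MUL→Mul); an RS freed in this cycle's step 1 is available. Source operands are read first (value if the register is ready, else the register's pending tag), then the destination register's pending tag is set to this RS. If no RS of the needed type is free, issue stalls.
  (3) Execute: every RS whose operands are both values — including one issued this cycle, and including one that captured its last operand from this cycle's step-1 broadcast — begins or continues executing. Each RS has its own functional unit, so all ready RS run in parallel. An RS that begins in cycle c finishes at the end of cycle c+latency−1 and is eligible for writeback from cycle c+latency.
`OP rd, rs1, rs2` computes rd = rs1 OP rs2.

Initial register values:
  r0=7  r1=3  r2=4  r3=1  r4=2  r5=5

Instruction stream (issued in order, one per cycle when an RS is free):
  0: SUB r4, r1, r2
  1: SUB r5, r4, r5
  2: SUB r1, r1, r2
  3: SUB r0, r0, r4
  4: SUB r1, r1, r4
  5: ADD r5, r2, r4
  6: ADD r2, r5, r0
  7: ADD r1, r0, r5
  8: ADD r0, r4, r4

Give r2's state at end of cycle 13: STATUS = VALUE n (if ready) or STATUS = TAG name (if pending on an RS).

  c1: issue SUB r4<-Add1  regs: r0:7,r1:3,r2:4,r3:1,r4:Add1,r5:5
  c2: issue SUB r5<-Add2  regs: r0:7,r1:3,r2:4,r3:1,r4:Add1,r5:Add2
  c3: CDB Add1=-1; issue SUB r1<-Add1  regs: r0:7,r1:Add1,r2:4,r3:1,r4:-1,r5:Add2
  c4: issue SUB r0<-Add3  regs: r0:Add3,r1:Add1,r2:4,r3:1,r4:-1,r5:Add2
  c5: CDB Add1=-1; issue SUB r1<-Add1  regs: r0:Add3,r1:Add1,r2:4,r3:1,r4:-1,r5:Add2
  c6: CDB Add2=-6; issue ADD r5<-Add2  regs: r0:Add3,r1:Add1,r2:4,r3:1,r4:-1,r5:Add2
  c7: CDB Add1=0; issue ADD r2<-Add1  regs: r0:Add3,r1:0,r2:Add1,r3:1,r4:-1,r5:Add2
  c8: CDB Add2=3; issue ADD r1<-Add2  regs: r0:Add3,r1:Add2,r2:Add1,r3:1,r4:-1,r5:3
  c9: CDB Add3=8; issue ADD r0<-Add3  regs: r0:Add3,r1:Add2,r2:Add1,r3:1,r4:-1,r5:3
  c10: -  regs: r0:Add3,r1:Add2,r2:Add1,r3:1,r4:-1,r5:3
  c11: CDB Add1=11  regs: r0:Add3,r1:Add2,r2:11,r3:1,r4:-1,r5:3
  c12: CDB Add2=11  regs: r0:Add3,r1:11,r2:11,r3:1,r4:-1,r5:3
  c13: CDB Add3=-2  regs: r0:-2,r1:11,r2:11,r3:1,r4:-1,r5:3

STATUS = VALUE 11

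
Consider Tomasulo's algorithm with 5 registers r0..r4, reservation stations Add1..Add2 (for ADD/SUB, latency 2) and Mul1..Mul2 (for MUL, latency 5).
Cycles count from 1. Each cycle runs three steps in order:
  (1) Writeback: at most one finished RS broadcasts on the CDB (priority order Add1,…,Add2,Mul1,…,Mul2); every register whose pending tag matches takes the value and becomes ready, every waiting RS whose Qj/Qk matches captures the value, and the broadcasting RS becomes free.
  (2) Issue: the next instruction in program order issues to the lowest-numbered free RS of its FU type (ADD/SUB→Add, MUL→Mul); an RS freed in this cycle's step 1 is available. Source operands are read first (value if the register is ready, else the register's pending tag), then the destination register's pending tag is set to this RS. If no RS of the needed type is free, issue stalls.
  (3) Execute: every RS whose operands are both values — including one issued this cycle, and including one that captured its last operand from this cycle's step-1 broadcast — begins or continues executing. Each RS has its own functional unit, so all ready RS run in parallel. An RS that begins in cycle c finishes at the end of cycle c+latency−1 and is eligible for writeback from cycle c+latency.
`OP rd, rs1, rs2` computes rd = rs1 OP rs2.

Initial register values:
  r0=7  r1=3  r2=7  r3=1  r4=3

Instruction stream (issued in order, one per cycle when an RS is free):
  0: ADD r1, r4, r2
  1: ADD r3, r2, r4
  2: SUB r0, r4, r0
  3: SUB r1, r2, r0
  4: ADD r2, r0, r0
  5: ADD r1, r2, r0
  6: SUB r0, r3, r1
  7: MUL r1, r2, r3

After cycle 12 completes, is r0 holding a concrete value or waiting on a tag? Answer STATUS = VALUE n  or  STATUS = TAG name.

c1: issue ADD r1<-Add1 | r0:7,r1:Add1,r2:7,r3:1,r4:3
c2: issue ADD r3<-Add2 | r0:7,r1:Add1,r2:7,r3:Add2,r4:3
c3: CDB Add1=10; issue SUB r0<-Add1 | r0:Add1,r1:10,r2:7,r3:Add2,r4:3
c4: CDB Add2=10; issue SUB r1<-Add2 | r0:Add1,r1:Add2,r2:7,r3:10,r4:3
c5: CDB Add1=-4; issue ADD r2<-Add1 | r0:-4,r1:Add2,r2:Add1,r3:10,r4:3
c6: stall | r0:-4,r1:Add2,r2:Add1,r3:10,r4:3
c7: CDB Add1=-8; issue ADD r1<-Add1 | r0:-4,r1:Add1,r2:-8,r3:10,r4:3
c8: CDB Add2=11; issue SUB r0<-Add2 | r0:Add2,r1:Add1,r2:-8,r3:10,r4:3
c9: CDB Add1=-12; issue MUL r1<-Mul1 | r0:Add2,r1:Mul1,r2:-8,r3:10,r4:3
c10: - | r0:Add2,r1:Mul1,r2:-8,r3:10,r4:3
c11: CDB Add2=22 | r0:22,r1:Mul1,r2:-8,r3:10,r4:3
c12: - | r0:22,r1:Mul1,r2:-8,r3:10,r4:3

STATUS = VALUE 22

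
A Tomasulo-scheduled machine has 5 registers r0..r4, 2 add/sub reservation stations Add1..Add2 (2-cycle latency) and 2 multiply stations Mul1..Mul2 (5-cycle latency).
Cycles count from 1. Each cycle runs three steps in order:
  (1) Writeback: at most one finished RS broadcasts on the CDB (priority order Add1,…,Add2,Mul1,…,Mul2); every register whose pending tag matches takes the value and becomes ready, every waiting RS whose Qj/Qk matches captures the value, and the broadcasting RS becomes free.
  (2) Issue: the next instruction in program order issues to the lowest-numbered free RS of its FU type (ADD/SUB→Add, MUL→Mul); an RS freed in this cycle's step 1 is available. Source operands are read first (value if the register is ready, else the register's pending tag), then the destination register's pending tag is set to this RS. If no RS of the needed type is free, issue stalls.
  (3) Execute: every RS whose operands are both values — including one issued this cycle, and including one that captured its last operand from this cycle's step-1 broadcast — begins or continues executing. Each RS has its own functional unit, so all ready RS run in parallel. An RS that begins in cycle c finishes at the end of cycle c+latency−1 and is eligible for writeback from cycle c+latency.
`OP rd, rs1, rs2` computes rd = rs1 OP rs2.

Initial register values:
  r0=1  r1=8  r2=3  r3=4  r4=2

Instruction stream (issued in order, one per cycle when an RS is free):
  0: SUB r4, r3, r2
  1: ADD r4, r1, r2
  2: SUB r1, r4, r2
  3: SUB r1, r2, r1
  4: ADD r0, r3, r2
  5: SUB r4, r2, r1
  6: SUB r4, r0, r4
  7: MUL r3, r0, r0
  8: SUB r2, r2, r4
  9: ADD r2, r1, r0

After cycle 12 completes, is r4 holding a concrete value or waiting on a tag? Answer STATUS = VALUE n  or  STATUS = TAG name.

cycle 1: issue SUB r4<-Add1 // r0:1,r1:8,r2:3,r3:4,r4:Add1
cycle 2: issue ADD r4<-Add2 // r0:1,r1:8,r2:3,r3:4,r4:Add2
cycle 3: CDB Add1=1; issue SUB r1<-Add1 // r0:1,r1:Add1,r2:3,r3:4,r4:Add2
cycle 4: CDB Add2=11; issue SUB r1<-Add2 // r0:1,r1:Add2,r2:3,r3:4,r4:11
cycle 5: stall // r0:1,r1:Add2,r2:3,r3:4,r4:11
cycle 6: CDB Add1=8; issue ADD r0<-Add1 // r0:Add1,r1:Add2,r2:3,r3:4,r4:11
cycle 7: stall // r0:Add1,r1:Add2,r2:3,r3:4,r4:11
cycle 8: CDB Add1=7; issue SUB r4<-Add1 // r0:7,r1:Add2,r2:3,r3:4,r4:Add1
cycle 9: CDB Add2=-5; issue SUB r4<-Add2 // r0:7,r1:-5,r2:3,r3:4,r4:Add2
cycle 10: issue MUL r3<-Mul1 // r0:7,r1:-5,r2:3,r3:Mul1,r4:Add2
cycle 11: CDB Add1=8; issue SUB r2<-Add1 // r0:7,r1:-5,r2:Add1,r3:Mul1,r4:Add2
cycle 12: stall // r0:7,r1:-5,r2:Add1,r3:Mul1,r4:Add2

STATUS = TAG Add2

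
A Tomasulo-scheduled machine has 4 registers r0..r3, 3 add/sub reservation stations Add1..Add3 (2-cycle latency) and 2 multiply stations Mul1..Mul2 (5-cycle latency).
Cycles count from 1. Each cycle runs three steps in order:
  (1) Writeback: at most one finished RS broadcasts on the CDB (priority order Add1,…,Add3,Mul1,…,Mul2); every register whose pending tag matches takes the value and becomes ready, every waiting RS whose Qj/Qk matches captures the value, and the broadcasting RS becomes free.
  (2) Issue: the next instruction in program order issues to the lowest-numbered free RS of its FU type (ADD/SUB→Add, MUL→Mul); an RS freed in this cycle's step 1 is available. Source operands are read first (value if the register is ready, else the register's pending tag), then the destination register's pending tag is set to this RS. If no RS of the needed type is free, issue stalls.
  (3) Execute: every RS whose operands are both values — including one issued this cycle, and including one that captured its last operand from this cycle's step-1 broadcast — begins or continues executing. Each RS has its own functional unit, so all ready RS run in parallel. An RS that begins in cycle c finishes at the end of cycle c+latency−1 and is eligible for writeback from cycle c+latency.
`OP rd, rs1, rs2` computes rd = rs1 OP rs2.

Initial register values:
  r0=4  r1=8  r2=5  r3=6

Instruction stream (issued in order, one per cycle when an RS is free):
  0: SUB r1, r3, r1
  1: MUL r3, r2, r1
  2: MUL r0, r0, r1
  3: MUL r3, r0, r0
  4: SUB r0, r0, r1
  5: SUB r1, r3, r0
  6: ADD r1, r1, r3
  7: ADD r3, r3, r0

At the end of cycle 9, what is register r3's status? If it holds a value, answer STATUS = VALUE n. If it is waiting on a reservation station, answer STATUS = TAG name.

cycle 1: issue SUB r1<-Add1 // r0:4,r1:Add1,r2:5,r3:6
cycle 2: issue MUL r3<-Mul1 // r0:4,r1:Add1,r2:5,r3:Mul1
cycle 3: CDB Add1=-2; issue MUL r0<-Mul2 // r0:Mul2,r1:-2,r2:5,r3:Mul1
cycle 4: stall // r0:Mul2,r1:-2,r2:5,r3:Mul1
cycle 5: stall // r0:Mul2,r1:-2,r2:5,r3:Mul1
cycle 6: stall // r0:Mul2,r1:-2,r2:5,r3:Mul1
cycle 7: stall // r0:Mul2,r1:-2,r2:5,r3:Mul1
cycle 8: CDB Mul1=-10; issue MUL r3<-Mul1 // r0:Mul2,r1:-2,r2:5,r3:Mul1
cycle 9: CDB Mul2=-8; issue SUB r0<-Add1 // r0:Add1,r1:-2,r2:5,r3:Mul1

STATUS = TAG Mul1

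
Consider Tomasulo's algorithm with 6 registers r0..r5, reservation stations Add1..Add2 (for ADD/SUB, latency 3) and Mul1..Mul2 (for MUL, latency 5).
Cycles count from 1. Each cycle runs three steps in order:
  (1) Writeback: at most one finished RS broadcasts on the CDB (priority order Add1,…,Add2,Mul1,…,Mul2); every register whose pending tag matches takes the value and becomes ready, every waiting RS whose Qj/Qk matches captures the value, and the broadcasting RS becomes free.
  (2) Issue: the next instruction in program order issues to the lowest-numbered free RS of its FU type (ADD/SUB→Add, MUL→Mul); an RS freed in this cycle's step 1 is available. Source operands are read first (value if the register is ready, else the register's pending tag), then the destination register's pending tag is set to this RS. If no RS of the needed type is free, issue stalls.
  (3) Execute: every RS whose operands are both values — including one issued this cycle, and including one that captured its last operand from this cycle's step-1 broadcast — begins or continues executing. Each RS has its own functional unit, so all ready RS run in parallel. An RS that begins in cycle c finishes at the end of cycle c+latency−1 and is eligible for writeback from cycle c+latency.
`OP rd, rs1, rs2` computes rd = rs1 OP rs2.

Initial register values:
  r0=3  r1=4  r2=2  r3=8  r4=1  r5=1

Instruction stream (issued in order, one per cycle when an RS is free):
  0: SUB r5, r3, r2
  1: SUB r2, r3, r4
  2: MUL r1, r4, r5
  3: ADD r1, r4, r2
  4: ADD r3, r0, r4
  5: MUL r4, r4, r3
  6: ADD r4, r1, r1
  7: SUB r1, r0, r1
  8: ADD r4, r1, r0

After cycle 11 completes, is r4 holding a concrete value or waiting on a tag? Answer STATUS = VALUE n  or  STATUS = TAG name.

STATUS = TAG Add1

cycle 1: issue SUB r5<-Add1 // r0:3,r1:4,r2:2,r3:8,r4:1,r5:Add1
cycle 2: issue SUB r2<-Add2 // r0:3,r1:4,r2:Add2,r3:8,r4:1,r5:Add1
cycle 3: issue MUL r1<-Mul1 // r0:3,r1:Mul1,r2:Add2,r3:8,r4:1,r5:Add1
cycle 4: CDB Add1=6; issue ADD r1<-Add1 // r0:3,r1:Add1,r2:Add2,r3:8,r4:1,r5:6
cycle 5: CDB Add2=7; issue ADD r3<-Add2 // r0:3,r1:Add1,r2:7,r3:Add2,r4:1,r5:6
cycle 6: issue MUL r4<-Mul2 // r0:3,r1:Add1,r2:7,r3:Add2,r4:Mul2,r5:6
cycle 7: stall // r0:3,r1:Add1,r2:7,r3:Add2,r4:Mul2,r5:6
cycle 8: CDB Add1=8; issue ADD r4<-Add1 // r0:3,r1:8,r2:7,r3:Add2,r4:Add1,r5:6
cycle 9: CDB Add2=4; issue SUB r1<-Add2 // r0:3,r1:Add2,r2:7,r3:4,r4:Add1,r5:6
cycle 10: CDB Mul1=6; stall // r0:3,r1:Add2,r2:7,r3:4,r4:Add1,r5:6
cycle 11: CDB Add1=16; issue ADD r4<-Add1 // r0:3,r1:Add2,r2:7,r3:4,r4:Add1,r5:6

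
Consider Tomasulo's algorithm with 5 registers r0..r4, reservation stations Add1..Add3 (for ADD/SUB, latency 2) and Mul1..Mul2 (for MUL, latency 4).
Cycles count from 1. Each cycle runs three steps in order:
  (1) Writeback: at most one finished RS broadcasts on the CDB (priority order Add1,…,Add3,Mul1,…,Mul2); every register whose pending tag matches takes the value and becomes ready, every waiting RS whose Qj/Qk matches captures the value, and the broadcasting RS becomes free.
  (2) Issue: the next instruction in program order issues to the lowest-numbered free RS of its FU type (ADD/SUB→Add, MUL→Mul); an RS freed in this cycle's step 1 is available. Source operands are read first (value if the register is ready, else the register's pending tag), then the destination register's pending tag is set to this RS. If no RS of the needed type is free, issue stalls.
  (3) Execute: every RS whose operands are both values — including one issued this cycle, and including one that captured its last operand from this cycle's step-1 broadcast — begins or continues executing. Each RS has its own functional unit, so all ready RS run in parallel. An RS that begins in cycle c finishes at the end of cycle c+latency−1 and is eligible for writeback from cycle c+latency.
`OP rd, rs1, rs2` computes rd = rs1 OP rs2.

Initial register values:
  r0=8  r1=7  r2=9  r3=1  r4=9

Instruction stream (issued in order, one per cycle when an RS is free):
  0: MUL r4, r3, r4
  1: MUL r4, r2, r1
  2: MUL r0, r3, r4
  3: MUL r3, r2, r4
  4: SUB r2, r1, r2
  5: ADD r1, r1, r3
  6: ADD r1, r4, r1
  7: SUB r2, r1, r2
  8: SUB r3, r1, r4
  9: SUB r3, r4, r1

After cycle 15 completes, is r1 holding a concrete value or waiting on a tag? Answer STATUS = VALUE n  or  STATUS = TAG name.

cycle 1: issue MUL r4<-Mul1 // r0:8,r1:7,r2:9,r3:1,r4:Mul1
cycle 2: issue MUL r4<-Mul2 // r0:8,r1:7,r2:9,r3:1,r4:Mul2
cycle 3: stall // r0:8,r1:7,r2:9,r3:1,r4:Mul2
cycle 4: stall // r0:8,r1:7,r2:9,r3:1,r4:Mul2
cycle 5: CDB Mul1=9; issue MUL r0<-Mul1 // r0:Mul1,r1:7,r2:9,r3:1,r4:Mul2
cycle 6: CDB Mul2=63; issue MUL r3<-Mul2 // r0:Mul1,r1:7,r2:9,r3:Mul2,r4:63
cycle 7: issue SUB r2<-Add1 // r0:Mul1,r1:7,r2:Add1,r3:Mul2,r4:63
cycle 8: issue ADD r1<-Add2 // r0:Mul1,r1:Add2,r2:Add1,r3:Mul2,r4:63
cycle 9: CDB Add1=-2; issue ADD r1<-Add1 // r0:Mul1,r1:Add1,r2:-2,r3:Mul2,r4:63
cycle 10: CDB Mul1=63; issue SUB r2<-Add3 // r0:63,r1:Add1,r2:Add3,r3:Mul2,r4:63
cycle 11: CDB Mul2=567; stall // r0:63,r1:Add1,r2:Add3,r3:567,r4:63
cycle 12: stall // r0:63,r1:Add1,r2:Add3,r3:567,r4:63
cycle 13: CDB Add2=574; issue SUB r3<-Add2 // r0:63,r1:Add1,r2:Add3,r3:Add2,r4:63
cycle 14: stall // r0:63,r1:Add1,r2:Add3,r3:Add2,r4:63
cycle 15: CDB Add1=637; issue SUB r3<-Add1 // r0:63,r1:637,r2:Add3,r3:Add1,r4:63

STATUS = VALUE 637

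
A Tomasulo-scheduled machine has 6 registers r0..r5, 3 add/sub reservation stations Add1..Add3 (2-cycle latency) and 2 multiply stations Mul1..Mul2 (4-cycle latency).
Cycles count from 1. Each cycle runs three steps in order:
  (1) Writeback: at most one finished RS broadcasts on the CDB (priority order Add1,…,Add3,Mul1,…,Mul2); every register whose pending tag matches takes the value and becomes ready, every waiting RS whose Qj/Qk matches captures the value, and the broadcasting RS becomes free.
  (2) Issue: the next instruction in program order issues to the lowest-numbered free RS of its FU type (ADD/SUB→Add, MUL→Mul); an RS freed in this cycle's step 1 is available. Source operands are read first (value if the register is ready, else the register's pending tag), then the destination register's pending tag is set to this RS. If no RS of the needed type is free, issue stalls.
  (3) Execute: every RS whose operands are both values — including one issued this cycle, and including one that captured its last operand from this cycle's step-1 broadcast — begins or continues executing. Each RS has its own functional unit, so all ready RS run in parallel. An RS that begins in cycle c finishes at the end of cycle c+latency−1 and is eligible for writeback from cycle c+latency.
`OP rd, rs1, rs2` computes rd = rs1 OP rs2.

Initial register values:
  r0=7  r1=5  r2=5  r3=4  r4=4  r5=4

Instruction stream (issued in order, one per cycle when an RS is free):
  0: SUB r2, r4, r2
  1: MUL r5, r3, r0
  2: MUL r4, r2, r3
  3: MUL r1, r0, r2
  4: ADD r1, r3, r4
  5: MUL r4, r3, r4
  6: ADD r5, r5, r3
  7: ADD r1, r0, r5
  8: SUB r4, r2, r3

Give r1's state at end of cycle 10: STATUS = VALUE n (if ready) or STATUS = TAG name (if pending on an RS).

STATUS = TAG Add2

c1: issue SUB r2<-Add1 | r0:7,r1:5,r2:Add1,r3:4,r4:4,r5:4
c2: issue MUL r5<-Mul1 | r0:7,r1:5,r2:Add1,r3:4,r4:4,r5:Mul1
c3: CDB Add1=-1; issue MUL r4<-Mul2 | r0:7,r1:5,r2:-1,r3:4,r4:Mul2,r5:Mul1
c4: stall | r0:7,r1:5,r2:-1,r3:4,r4:Mul2,r5:Mul1
c5: stall | r0:7,r1:5,r2:-1,r3:4,r4:Mul2,r5:Mul1
c6: CDB Mul1=28; issue MUL r1<-Mul1 | r0:7,r1:Mul1,r2:-1,r3:4,r4:Mul2,r5:28
c7: CDB Mul2=-4; issue ADD r1<-Add1 | r0:7,r1:Add1,r2:-1,r3:4,r4:-4,r5:28
c8: issue MUL r4<-Mul2 | r0:7,r1:Add1,r2:-1,r3:4,r4:Mul2,r5:28
c9: CDB Add1=0; issue ADD r5<-Add1 | r0:7,r1:0,r2:-1,r3:4,r4:Mul2,r5:Add1
c10: CDB Mul1=-7; issue ADD r1<-Add2 | r0:7,r1:Add2,r2:-1,r3:4,r4:Mul2,r5:Add1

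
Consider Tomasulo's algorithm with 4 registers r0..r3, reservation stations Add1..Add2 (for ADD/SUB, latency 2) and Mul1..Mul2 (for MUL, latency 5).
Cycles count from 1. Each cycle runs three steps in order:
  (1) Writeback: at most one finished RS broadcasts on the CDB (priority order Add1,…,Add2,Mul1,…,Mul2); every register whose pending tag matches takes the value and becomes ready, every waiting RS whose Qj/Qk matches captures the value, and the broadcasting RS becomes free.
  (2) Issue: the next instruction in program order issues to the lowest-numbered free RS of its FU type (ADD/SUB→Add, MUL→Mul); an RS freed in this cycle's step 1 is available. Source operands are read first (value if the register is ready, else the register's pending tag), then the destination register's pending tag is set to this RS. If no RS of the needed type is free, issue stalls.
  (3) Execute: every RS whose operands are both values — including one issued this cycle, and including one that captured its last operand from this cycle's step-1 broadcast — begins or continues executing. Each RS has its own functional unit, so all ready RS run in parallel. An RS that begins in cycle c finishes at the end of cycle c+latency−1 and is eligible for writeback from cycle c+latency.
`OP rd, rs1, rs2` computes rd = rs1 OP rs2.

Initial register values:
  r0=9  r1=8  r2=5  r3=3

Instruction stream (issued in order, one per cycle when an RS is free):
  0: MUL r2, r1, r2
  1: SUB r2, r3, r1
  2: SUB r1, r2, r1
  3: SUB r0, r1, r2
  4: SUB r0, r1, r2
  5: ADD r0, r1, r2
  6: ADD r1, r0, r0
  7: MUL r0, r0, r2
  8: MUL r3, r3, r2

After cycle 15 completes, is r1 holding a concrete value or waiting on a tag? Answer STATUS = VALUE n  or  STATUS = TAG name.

STATUS = VALUE -36

c1: issue MUL r2<-Mul1 | r0:9,r1:8,r2:Mul1,r3:3
c2: issue SUB r2<-Add1 | r0:9,r1:8,r2:Add1,r3:3
c3: issue SUB r1<-Add2 | r0:9,r1:Add2,r2:Add1,r3:3
c4: CDB Add1=-5; issue SUB r0<-Add1 | r0:Add1,r1:Add2,r2:-5,r3:3
c5: stall | r0:Add1,r1:Add2,r2:-5,r3:3
c6: CDB Add2=-13; issue SUB r0<-Add2 | r0:Add2,r1:-13,r2:-5,r3:3
c7: CDB Mul1=40; stall | r0:Add2,r1:-13,r2:-5,r3:3
c8: CDB Add1=-8; issue ADD r0<-Add1 | r0:Add1,r1:-13,r2:-5,r3:3
c9: CDB Add2=-8; issue ADD r1<-Add2 | r0:Add1,r1:Add2,r2:-5,r3:3
c10: CDB Add1=-18; issue MUL r0<-Mul1 | r0:Mul1,r1:Add2,r2:-5,r3:3
c11: issue MUL r3<-Mul2 | r0:Mul1,r1:Add2,r2:-5,r3:Mul2
c12: CDB Add2=-36 | r0:Mul1,r1:-36,r2:-5,r3:Mul2
c13: - | r0:Mul1,r1:-36,r2:-5,r3:Mul2
c14: - | r0:Mul1,r1:-36,r2:-5,r3:Mul2
c15: CDB Mul1=90 | r0:90,r1:-36,r2:-5,r3:Mul2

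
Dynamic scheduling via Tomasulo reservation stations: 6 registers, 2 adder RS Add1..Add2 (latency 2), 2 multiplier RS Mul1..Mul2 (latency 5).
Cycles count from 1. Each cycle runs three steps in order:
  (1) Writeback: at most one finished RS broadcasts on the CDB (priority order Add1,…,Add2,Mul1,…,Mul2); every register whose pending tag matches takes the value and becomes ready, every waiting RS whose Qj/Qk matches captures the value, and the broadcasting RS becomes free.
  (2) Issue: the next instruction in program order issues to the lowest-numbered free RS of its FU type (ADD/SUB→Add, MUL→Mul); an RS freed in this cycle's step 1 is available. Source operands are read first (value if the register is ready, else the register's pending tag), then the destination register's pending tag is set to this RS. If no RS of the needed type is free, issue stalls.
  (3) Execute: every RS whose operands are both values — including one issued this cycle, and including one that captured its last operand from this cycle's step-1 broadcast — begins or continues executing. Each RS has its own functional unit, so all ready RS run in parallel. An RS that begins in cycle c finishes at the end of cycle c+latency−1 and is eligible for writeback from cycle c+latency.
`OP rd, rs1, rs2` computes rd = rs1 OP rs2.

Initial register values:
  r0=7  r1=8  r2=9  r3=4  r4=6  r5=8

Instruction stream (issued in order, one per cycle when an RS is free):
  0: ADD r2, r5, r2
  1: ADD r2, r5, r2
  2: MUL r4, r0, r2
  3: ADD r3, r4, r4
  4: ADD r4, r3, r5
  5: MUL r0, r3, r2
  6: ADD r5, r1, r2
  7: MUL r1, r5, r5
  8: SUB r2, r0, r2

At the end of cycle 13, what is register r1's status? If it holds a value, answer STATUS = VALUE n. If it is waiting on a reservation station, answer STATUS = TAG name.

  c1: issue ADD r2<-Add1  regs: r0:7,r1:8,r2:Add1,r3:4,r4:6,r5:8
  c2: issue ADD r2<-Add2  regs: r0:7,r1:8,r2:Add2,r3:4,r4:6,r5:8
  c3: CDB Add1=17; issue MUL r4<-Mul1  regs: r0:7,r1:8,r2:Add2,r3:4,r4:Mul1,r5:8
  c4: issue ADD r3<-Add1  regs: r0:7,r1:8,r2:Add2,r3:Add1,r4:Mul1,r5:8
  c5: CDB Add2=25; issue ADD r4<-Add2  regs: r0:7,r1:8,r2:25,r3:Add1,r4:Add2,r5:8
  c6: issue MUL r0<-Mul2  regs: r0:Mul2,r1:8,r2:25,r3:Add1,r4:Add2,r5:8
  c7: stall  regs: r0:Mul2,r1:8,r2:25,r3:Add1,r4:Add2,r5:8
  c8: stall  regs: r0:Mul2,r1:8,r2:25,r3:Add1,r4:Add2,r5:8
  c9: stall  regs: r0:Mul2,r1:8,r2:25,r3:Add1,r4:Add2,r5:8
  c10: CDB Mul1=175; stall  regs: r0:Mul2,r1:8,r2:25,r3:Add1,r4:Add2,r5:8
  c11: stall  regs: r0:Mul2,r1:8,r2:25,r3:Add1,r4:Add2,r5:8
  c12: CDB Add1=350; issue ADD r5<-Add1  regs: r0:Mul2,r1:8,r2:25,r3:350,r4:Add2,r5:Add1
  c13: issue MUL r1<-Mul1  regs: r0:Mul2,r1:Mul1,r2:25,r3:350,r4:Add2,r5:Add1

STATUS = TAG Mul1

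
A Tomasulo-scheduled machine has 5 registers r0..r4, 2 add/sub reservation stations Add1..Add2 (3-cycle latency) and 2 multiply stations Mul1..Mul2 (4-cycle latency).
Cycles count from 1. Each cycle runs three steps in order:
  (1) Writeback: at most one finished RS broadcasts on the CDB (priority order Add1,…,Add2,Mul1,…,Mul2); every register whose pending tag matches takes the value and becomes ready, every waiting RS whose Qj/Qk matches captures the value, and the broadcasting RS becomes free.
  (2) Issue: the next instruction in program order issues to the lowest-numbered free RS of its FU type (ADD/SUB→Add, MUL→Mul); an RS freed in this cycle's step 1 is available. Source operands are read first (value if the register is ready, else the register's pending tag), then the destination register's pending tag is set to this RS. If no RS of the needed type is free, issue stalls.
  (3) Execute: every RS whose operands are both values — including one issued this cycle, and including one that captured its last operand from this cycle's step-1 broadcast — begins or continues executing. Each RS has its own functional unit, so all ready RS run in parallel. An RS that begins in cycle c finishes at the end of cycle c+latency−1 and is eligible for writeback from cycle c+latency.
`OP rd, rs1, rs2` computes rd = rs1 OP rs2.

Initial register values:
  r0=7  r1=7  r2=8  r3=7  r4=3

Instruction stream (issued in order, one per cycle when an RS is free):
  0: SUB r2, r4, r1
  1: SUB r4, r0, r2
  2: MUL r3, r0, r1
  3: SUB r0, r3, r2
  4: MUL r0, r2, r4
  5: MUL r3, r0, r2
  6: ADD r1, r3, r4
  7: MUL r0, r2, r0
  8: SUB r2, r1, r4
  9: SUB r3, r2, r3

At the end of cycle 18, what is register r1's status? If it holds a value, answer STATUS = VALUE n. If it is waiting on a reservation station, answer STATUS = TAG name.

STATUS = TAG Add2

c1: issue SUB r2<-Add1 | r0:7,r1:7,r2:Add1,r3:7,r4:3
c2: issue SUB r4<-Add2 | r0:7,r1:7,r2:Add1,r3:7,r4:Add2
c3: issue MUL r3<-Mul1 | r0:7,r1:7,r2:Add1,r3:Mul1,r4:Add2
c4: CDB Add1=-4; issue SUB r0<-Add1 | r0:Add1,r1:7,r2:-4,r3:Mul1,r4:Add2
c5: issue MUL r0<-Mul2 | r0:Mul2,r1:7,r2:-4,r3:Mul1,r4:Add2
c6: stall | r0:Mul2,r1:7,r2:-4,r3:Mul1,r4:Add2
c7: CDB Add2=11; stall | r0:Mul2,r1:7,r2:-4,r3:Mul1,r4:11
c8: CDB Mul1=49; issue MUL r3<-Mul1 | r0:Mul2,r1:7,r2:-4,r3:Mul1,r4:11
c9: issue ADD r1<-Add2 | r0:Mul2,r1:Add2,r2:-4,r3:Mul1,r4:11
c10: stall | r0:Mul2,r1:Add2,r2:-4,r3:Mul1,r4:11
c11: CDB Add1=53; stall | r0:Mul2,r1:Add2,r2:-4,r3:Mul1,r4:11
c12: CDB Mul2=-44; issue MUL r0<-Mul2 | r0:Mul2,r1:Add2,r2:-4,r3:Mul1,r4:11
c13: issue SUB r2<-Add1 | r0:Mul2,r1:Add2,r2:Add1,r3:Mul1,r4:11
c14: stall | r0:Mul2,r1:Add2,r2:Add1,r3:Mul1,r4:11
c15: stall | r0:Mul2,r1:Add2,r2:Add1,r3:Mul1,r4:11
c16: CDB Mul1=176; stall | r0:Mul2,r1:Add2,r2:Add1,r3:176,r4:11
c17: CDB Mul2=176; stall | r0:176,r1:Add2,r2:Add1,r3:176,r4:11
c18: stall | r0:176,r1:Add2,r2:Add1,r3:176,r4:11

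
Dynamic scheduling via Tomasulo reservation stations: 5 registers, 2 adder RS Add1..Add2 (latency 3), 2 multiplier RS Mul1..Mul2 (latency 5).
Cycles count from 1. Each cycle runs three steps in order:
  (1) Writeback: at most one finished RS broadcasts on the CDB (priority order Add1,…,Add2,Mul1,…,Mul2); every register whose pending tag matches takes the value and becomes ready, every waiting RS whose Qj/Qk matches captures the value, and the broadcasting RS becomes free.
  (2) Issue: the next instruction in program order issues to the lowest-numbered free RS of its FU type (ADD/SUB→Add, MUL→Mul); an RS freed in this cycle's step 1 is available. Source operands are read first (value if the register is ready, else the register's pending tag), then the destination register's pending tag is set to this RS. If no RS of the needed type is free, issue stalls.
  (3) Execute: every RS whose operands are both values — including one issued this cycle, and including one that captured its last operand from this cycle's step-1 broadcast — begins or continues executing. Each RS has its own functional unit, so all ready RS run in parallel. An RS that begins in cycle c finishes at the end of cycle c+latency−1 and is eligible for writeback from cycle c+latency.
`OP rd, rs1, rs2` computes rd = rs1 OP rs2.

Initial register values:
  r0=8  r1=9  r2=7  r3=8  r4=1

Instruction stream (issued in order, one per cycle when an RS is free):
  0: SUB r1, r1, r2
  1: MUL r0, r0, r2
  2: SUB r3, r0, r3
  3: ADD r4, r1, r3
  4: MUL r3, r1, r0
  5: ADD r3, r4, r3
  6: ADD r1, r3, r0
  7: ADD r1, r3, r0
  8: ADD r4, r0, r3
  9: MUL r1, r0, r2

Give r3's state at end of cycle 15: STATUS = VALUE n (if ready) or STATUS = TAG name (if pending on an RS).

STATUS = TAG Add2

c1: issue SUB r1<-Add1 | r0:8,r1:Add1,r2:7,r3:8,r4:1
c2: issue MUL r0<-Mul1 | r0:Mul1,r1:Add1,r2:7,r3:8,r4:1
c3: issue SUB r3<-Add2 | r0:Mul1,r1:Add1,r2:7,r3:Add2,r4:1
c4: CDB Add1=2; issue ADD r4<-Add1 | r0:Mul1,r1:2,r2:7,r3:Add2,r4:Add1
c5: issue MUL r3<-Mul2 | r0:Mul1,r1:2,r2:7,r3:Mul2,r4:Add1
c6: stall | r0:Mul1,r1:2,r2:7,r3:Mul2,r4:Add1
c7: CDB Mul1=56; stall | r0:56,r1:2,r2:7,r3:Mul2,r4:Add1
c8: stall | r0:56,r1:2,r2:7,r3:Mul2,r4:Add1
c9: stall | r0:56,r1:2,r2:7,r3:Mul2,r4:Add1
c10: CDB Add2=48; issue ADD r3<-Add2 | r0:56,r1:2,r2:7,r3:Add2,r4:Add1
c11: stall | r0:56,r1:2,r2:7,r3:Add2,r4:Add1
c12: CDB Mul2=112; stall | r0:56,r1:2,r2:7,r3:Add2,r4:Add1
c13: CDB Add1=50; issue ADD r1<-Add1 | r0:56,r1:Add1,r2:7,r3:Add2,r4:50
c14: stall | r0:56,r1:Add1,r2:7,r3:Add2,r4:50
c15: stall | r0:56,r1:Add1,r2:7,r3:Add2,r4:50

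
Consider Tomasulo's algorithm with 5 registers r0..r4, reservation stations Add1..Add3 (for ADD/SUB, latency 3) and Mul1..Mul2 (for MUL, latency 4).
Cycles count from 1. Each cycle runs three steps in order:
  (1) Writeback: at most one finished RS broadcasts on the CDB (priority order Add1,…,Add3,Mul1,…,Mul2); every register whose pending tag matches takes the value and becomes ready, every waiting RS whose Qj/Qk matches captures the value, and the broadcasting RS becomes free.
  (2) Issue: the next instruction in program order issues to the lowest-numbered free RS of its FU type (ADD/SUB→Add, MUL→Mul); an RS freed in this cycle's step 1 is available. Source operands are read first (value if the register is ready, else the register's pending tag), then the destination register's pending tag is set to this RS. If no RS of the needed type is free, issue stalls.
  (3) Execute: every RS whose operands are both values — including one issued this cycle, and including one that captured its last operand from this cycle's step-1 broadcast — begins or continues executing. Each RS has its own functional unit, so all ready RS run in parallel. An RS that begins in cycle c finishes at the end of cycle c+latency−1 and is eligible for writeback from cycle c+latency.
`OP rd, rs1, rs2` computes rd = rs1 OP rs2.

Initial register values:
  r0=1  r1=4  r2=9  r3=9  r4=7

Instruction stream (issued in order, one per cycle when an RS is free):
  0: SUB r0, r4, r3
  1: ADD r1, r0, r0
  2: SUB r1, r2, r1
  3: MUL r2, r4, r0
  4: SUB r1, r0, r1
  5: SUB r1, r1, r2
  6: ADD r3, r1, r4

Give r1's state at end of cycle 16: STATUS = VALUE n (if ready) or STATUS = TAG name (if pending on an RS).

cycle 1: issue SUB r0<-Add1 // r0:Add1,r1:4,r2:9,r3:9,r4:7
cycle 2: issue ADD r1<-Add2 // r0:Add1,r1:Add2,r2:9,r3:9,r4:7
cycle 3: issue SUB r1<-Add3 // r0:Add1,r1:Add3,r2:9,r3:9,r4:7
cycle 4: CDB Add1=-2; issue MUL r2<-Mul1 // r0:-2,r1:Add3,r2:Mul1,r3:9,r4:7
cycle 5: issue SUB r1<-Add1 // r0:-2,r1:Add1,r2:Mul1,r3:9,r4:7
cycle 6: stall // r0:-2,r1:Add1,r2:Mul1,r3:9,r4:7
cycle 7: CDB Add2=-4; issue SUB r1<-Add2 // r0:-2,r1:Add2,r2:Mul1,r3:9,r4:7
cycle 8: CDB Mul1=-14; stall // r0:-2,r1:Add2,r2:-14,r3:9,r4:7
cycle 9: stall // r0:-2,r1:Add2,r2:-14,r3:9,r4:7
cycle 10: CDB Add3=13; issue ADD r3<-Add3 // r0:-2,r1:Add2,r2:-14,r3:Add3,r4:7
cycle 11: - // r0:-2,r1:Add2,r2:-14,r3:Add3,r4:7
cycle 12: - // r0:-2,r1:Add2,r2:-14,r3:Add3,r4:7
cycle 13: CDB Add1=-15 // r0:-2,r1:Add2,r2:-14,r3:Add3,r4:7
cycle 14: - // r0:-2,r1:Add2,r2:-14,r3:Add3,r4:7
cycle 15: - // r0:-2,r1:Add2,r2:-14,r3:Add3,r4:7
cycle 16: CDB Add2=-1 // r0:-2,r1:-1,r2:-14,r3:Add3,r4:7

STATUS = VALUE -1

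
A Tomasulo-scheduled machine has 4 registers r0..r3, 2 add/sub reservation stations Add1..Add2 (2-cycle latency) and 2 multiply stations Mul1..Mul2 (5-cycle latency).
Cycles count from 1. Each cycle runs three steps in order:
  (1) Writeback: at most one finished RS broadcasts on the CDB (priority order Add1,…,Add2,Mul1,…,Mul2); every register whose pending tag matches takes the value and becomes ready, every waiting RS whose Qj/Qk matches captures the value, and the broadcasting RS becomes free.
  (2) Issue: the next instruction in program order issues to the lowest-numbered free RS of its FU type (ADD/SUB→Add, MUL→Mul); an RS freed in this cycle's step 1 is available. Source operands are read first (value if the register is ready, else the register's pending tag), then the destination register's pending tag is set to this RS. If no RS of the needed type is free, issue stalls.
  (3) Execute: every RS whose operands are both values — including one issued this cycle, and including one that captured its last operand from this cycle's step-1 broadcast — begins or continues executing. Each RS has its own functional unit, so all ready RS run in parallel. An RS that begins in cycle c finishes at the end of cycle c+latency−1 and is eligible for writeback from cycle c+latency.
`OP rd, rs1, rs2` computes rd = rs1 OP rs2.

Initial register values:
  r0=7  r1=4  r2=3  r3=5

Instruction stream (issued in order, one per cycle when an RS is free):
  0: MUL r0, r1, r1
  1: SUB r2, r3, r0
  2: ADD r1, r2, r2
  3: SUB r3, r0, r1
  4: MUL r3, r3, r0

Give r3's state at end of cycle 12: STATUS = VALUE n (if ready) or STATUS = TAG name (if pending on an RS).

  c1: issue MUL r0<-Mul1  regs: r0:Mul1,r1:4,r2:3,r3:5
  c2: issue SUB r2<-Add1  regs: r0:Mul1,r1:4,r2:Add1,r3:5
  c3: issue ADD r1<-Add2  regs: r0:Mul1,r1:Add2,r2:Add1,r3:5
  c4: stall  regs: r0:Mul1,r1:Add2,r2:Add1,r3:5
  c5: stall  regs: r0:Mul1,r1:Add2,r2:Add1,r3:5
  c6: CDB Mul1=16; stall  regs: r0:16,r1:Add2,r2:Add1,r3:5
  c7: stall  regs: r0:16,r1:Add2,r2:Add1,r3:5
  c8: CDB Add1=-11; issue SUB r3<-Add1  regs: r0:16,r1:Add2,r2:-11,r3:Add1
  c9: issue MUL r3<-Mul1  regs: r0:16,r1:Add2,r2:-11,r3:Mul1
  c10: CDB Add2=-22  regs: r0:16,r1:-22,r2:-11,r3:Mul1
  c11: -  regs: r0:16,r1:-22,r2:-11,r3:Mul1
  c12: CDB Add1=38  regs: r0:16,r1:-22,r2:-11,r3:Mul1

STATUS = TAG Mul1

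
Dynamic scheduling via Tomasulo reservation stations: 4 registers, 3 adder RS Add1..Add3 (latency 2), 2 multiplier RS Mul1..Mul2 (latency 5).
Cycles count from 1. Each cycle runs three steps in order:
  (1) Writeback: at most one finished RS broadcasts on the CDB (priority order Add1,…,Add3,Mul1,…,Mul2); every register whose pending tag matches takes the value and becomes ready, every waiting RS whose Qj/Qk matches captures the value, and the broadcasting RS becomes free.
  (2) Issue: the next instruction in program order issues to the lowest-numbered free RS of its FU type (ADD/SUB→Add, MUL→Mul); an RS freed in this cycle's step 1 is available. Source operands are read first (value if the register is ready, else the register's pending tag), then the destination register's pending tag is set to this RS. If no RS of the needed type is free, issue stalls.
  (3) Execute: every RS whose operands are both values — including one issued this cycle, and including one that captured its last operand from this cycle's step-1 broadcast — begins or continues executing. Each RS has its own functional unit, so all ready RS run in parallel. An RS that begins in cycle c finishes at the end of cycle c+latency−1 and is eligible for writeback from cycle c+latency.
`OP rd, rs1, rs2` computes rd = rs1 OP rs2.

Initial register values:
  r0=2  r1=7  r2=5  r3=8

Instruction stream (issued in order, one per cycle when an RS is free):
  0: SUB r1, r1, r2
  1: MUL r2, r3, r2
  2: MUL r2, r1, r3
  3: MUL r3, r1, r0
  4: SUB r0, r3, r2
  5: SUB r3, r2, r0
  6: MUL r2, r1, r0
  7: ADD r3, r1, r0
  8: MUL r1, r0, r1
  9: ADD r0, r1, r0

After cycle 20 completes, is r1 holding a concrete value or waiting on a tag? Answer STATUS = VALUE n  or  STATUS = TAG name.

STATUS = VALUE -24

c1: issue SUB r1<-Add1 | r0:2,r1:Add1,r2:5,r3:8
c2: issue MUL r2<-Mul1 | r0:2,r1:Add1,r2:Mul1,r3:8
c3: CDB Add1=2; issue MUL r2<-Mul2 | r0:2,r1:2,r2:Mul2,r3:8
c4: stall | r0:2,r1:2,r2:Mul2,r3:8
c5: stall | r0:2,r1:2,r2:Mul2,r3:8
c6: stall | r0:2,r1:2,r2:Mul2,r3:8
c7: CDB Mul1=40; issue MUL r3<-Mul1 | r0:2,r1:2,r2:Mul2,r3:Mul1
c8: CDB Mul2=16; issue SUB r0<-Add1 | r0:Add1,r1:2,r2:16,r3:Mul1
c9: issue SUB r3<-Add2 | r0:Add1,r1:2,r2:16,r3:Add2
c10: issue MUL r2<-Mul2 | r0:Add1,r1:2,r2:Mul2,r3:Add2
c11: issue ADD r3<-Add3 | r0:Add1,r1:2,r2:Mul2,r3:Add3
c12: CDB Mul1=4; issue MUL r1<-Mul1 | r0:Add1,r1:Mul1,r2:Mul2,r3:Add3
c13: stall | r0:Add1,r1:Mul1,r2:Mul2,r3:Add3
c14: CDB Add1=-12; issue ADD r0<-Add1 | r0:Add1,r1:Mul1,r2:Mul2,r3:Add3
c15: - | r0:Add1,r1:Mul1,r2:Mul2,r3:Add3
c16: CDB Add2=28 | r0:Add1,r1:Mul1,r2:Mul2,r3:Add3
c17: CDB Add3=-10 | r0:Add1,r1:Mul1,r2:Mul2,r3:-10
c18: - | r0:Add1,r1:Mul1,r2:Mul2,r3:-10
c19: CDB Mul1=-24 | r0:Add1,r1:-24,r2:Mul2,r3:-10
c20: CDB Mul2=-24 | r0:Add1,r1:-24,r2:-24,r3:-10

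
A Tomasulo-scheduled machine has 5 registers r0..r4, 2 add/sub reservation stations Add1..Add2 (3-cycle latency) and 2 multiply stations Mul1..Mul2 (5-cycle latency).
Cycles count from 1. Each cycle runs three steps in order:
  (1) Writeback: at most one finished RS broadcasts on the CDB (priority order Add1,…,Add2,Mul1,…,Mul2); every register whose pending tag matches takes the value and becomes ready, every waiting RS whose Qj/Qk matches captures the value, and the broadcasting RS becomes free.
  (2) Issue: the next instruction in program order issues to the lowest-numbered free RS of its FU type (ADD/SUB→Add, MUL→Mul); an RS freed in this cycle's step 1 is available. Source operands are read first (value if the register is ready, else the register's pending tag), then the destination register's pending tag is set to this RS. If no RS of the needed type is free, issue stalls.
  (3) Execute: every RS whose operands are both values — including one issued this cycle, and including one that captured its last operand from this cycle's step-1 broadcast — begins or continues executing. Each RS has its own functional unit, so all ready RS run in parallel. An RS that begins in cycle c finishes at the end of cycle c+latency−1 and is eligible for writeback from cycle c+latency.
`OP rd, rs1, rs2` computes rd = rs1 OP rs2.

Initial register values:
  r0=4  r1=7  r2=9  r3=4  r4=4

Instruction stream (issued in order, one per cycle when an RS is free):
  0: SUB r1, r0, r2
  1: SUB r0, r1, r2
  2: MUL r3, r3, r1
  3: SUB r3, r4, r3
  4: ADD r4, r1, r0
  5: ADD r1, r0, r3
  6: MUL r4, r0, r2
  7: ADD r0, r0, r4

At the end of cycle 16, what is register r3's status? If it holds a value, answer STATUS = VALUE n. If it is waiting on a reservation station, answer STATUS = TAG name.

STATUS = VALUE 24

cycle 1: issue SUB r1<-Add1 // r0:4,r1:Add1,r2:9,r3:4,r4:4
cycle 2: issue SUB r0<-Add2 // r0:Add2,r1:Add1,r2:9,r3:4,r4:4
cycle 3: issue MUL r3<-Mul1 // r0:Add2,r1:Add1,r2:9,r3:Mul1,r4:4
cycle 4: CDB Add1=-5; issue SUB r3<-Add1 // r0:Add2,r1:-5,r2:9,r3:Add1,r4:4
cycle 5: stall // r0:Add2,r1:-5,r2:9,r3:Add1,r4:4
cycle 6: stall // r0:Add2,r1:-5,r2:9,r3:Add1,r4:4
cycle 7: CDB Add2=-14; issue ADD r4<-Add2 // r0:-14,r1:-5,r2:9,r3:Add1,r4:Add2
cycle 8: stall // r0:-14,r1:-5,r2:9,r3:Add1,r4:Add2
cycle 9: CDB Mul1=-20; stall // r0:-14,r1:-5,r2:9,r3:Add1,r4:Add2
cycle 10: CDB Add2=-19; issue ADD r1<-Add2 // r0:-14,r1:Add2,r2:9,r3:Add1,r4:-19
cycle 11: issue MUL r4<-Mul1 // r0:-14,r1:Add2,r2:9,r3:Add1,r4:Mul1
cycle 12: CDB Add1=24; issue ADD r0<-Add1 // r0:Add1,r1:Add2,r2:9,r3:24,r4:Mul1
cycle 13: - // r0:Add1,r1:Add2,r2:9,r3:24,r4:Mul1
cycle 14: - // r0:Add1,r1:Add2,r2:9,r3:24,r4:Mul1
cycle 15: CDB Add2=10 // r0:Add1,r1:10,r2:9,r3:24,r4:Mul1
cycle 16: CDB Mul1=-126 // r0:Add1,r1:10,r2:9,r3:24,r4:-126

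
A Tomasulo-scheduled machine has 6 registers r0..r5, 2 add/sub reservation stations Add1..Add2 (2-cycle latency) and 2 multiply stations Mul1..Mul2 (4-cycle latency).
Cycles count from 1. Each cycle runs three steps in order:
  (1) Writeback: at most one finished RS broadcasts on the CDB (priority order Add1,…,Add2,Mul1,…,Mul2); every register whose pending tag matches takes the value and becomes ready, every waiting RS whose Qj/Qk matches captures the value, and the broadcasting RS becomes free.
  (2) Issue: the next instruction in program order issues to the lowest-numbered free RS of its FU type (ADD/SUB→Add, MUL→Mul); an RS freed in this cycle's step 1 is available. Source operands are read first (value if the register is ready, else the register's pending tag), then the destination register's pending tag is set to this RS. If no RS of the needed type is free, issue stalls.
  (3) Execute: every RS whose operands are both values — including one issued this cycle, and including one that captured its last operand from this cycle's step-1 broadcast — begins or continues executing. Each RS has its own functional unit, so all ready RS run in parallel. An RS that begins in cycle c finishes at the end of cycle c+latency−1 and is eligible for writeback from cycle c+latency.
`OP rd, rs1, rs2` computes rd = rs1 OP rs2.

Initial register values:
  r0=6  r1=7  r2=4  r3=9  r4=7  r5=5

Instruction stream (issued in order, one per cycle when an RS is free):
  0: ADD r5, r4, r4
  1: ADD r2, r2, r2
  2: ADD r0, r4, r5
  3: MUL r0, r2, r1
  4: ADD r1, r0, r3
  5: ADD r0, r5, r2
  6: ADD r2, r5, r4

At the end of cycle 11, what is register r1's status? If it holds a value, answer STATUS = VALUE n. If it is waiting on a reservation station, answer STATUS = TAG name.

STATUS = VALUE 65

  c1: issue ADD r5<-Add1  regs: r0:6,r1:7,r2:4,r3:9,r4:7,r5:Add1
  c2: issue ADD r2<-Add2  regs: r0:6,r1:7,r2:Add2,r3:9,r4:7,r5:Add1
  c3: CDB Add1=14; issue ADD r0<-Add1  regs: r0:Add1,r1:7,r2:Add2,r3:9,r4:7,r5:14
  c4: CDB Add2=8; issue MUL r0<-Mul1  regs: r0:Mul1,r1:7,r2:8,r3:9,r4:7,r5:14
  c5: CDB Add1=21; issue ADD r1<-Add1  regs: r0:Mul1,r1:Add1,r2:8,r3:9,r4:7,r5:14
  c6: issue ADD r0<-Add2  regs: r0:Add2,r1:Add1,r2:8,r3:9,r4:7,r5:14
  c7: stall  regs: r0:Add2,r1:Add1,r2:8,r3:9,r4:7,r5:14
  c8: CDB Add2=22; issue ADD r2<-Add2  regs: r0:22,r1:Add1,r2:Add2,r3:9,r4:7,r5:14
  c9: CDB Mul1=56  regs: r0:22,r1:Add1,r2:Add2,r3:9,r4:7,r5:14
  c10: CDB Add2=21  regs: r0:22,r1:Add1,r2:21,r3:9,r4:7,r5:14
  c11: CDB Add1=65  regs: r0:22,r1:65,r2:21,r3:9,r4:7,r5:14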